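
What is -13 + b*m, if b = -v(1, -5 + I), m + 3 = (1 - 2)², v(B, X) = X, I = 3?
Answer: -17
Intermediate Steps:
m = -2 (m = -3 + (1 - 2)² = -3 + (-1)² = -3 + 1 = -2)
b = 2 (b = -(-5 + 3) = -1*(-2) = 2)
-13 + b*m = -13 + 2*(-2) = -13 - 4 = -17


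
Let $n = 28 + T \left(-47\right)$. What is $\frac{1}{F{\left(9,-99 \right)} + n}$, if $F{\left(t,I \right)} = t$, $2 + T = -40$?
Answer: $\frac{1}{2011} \approx 0.00049726$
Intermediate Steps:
$T = -42$ ($T = -2 - 40 = -42$)
$n = 2002$ ($n = 28 - -1974 = 28 + 1974 = 2002$)
$\frac{1}{F{\left(9,-99 \right)} + n} = \frac{1}{9 + 2002} = \frac{1}{2011}$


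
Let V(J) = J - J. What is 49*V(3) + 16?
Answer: 16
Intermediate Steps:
V(J) = 0
49*V(3) + 16 = 49*0 + 16 = 0 + 16 = 16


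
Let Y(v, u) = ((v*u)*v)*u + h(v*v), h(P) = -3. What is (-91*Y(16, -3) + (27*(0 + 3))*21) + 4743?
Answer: -202947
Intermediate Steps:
Y(v, u) = -3 + u²*v² (Y(v, u) = ((v*u)*v)*u - 3 = ((u*v)*v)*u - 3 = (u*v²)*u - 3 = u²*v² - 3 = -3 + u²*v²)
(-91*Y(16, -3) + (27*(0 + 3))*21) + 4743 = (-91*(-3 + (-3)²*16²) + (27*(0 + 3))*21) + 4743 = (-91*(-3 + 9*256) + (27*3)*21) + 4743 = (-91*(-3 + 2304) + 81*21) + 4743 = (-91*2301 + 1701) + 4743 = (-209391 + 1701) + 4743 = -207690 + 4743 = -202947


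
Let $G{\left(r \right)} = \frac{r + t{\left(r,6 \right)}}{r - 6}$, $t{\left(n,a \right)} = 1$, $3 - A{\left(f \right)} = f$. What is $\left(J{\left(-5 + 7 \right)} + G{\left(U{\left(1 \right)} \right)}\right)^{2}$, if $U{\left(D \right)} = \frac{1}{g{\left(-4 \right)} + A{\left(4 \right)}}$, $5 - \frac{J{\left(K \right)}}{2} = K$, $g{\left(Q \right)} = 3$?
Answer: $\frac{3969}{121} \approx 32.802$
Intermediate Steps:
$A{\left(f \right)} = 3 - f$
$J{\left(K \right)} = 10 - 2 K$
$U{\left(D \right)} = \frac{1}{2}$ ($U{\left(D \right)} = \frac{1}{3 + \left(3 - 4\right)} = \frac{1}{3 - 1} = \frac{1}{2}$)
$G{\left(r \right)} = \frac{1 + r}{-6 + r}$ ($G{\left(r \right)} = \frac{r + 1}{r - 6} = \frac{1 + r}{-6 + r}$)
$\left(J{\left(-5 + 7 \right)} + G{\left(U{\left(1 \right)} \right)}\right)^{2} = \left(\left(10 - 2 \left(-5 + 7\right)\right) + \frac{1 + \frac{1}{2}}{-6 + \frac{1}{2}}\right)^{2} = \left(\left(10 - 4\right) + \frac{1}{- \frac{11}{2}} \cdot \frac{3}{2}\right)^{2} = \left(\left(10 - 4\right) - \frac{3}{11}\right)^{2} = \left(6 - \frac{3}{11}\right)^{2} = \left(\frac{63}{11}\right)^{2} = \frac{3969}{121}$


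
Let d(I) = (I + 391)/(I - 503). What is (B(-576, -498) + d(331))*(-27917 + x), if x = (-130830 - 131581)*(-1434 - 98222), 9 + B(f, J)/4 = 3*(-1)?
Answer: -117390953315811/86 ≈ -1.3650e+12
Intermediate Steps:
d(I) = (391 + I)/(-503 + I)
B(f, J) = -48 (B(f, J) = -36 + 4*(3*(-1)) = -36 + 4*(-3) = -36 - 12 = -48)
x = 26150830616 (x = -262411*(-99656) = 26150830616)
(B(-576, -498) + d(331))*(-27917 + x) = (-48 + (391 + 331)/(-503 + 331))*(-27917 + 26150830616) = (-48 + 722/(-172))*26150802699 = (-48 - 1/172*722)*26150802699 = (-48 - 361/86)*26150802699 = -4489/86*26150802699 = -117390953315811/86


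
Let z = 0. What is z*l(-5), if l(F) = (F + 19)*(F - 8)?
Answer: 0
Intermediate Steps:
l(F) = (-8 + F)*(19 + F) (l(F) = (19 + F)*(-8 + F) = (-8 + F)*(19 + F))
z*l(-5) = 0*(-152 + (-5)² + 11*(-5)) = 0*(-152 + 25 - 55) = 0*(-182) = 0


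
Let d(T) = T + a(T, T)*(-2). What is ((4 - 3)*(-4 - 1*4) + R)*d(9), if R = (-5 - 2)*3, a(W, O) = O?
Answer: 261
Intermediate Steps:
R = -21 (R = -7*3 = -21)
d(T) = -T (d(T) = T + T*(-2) = T - 2*T = -T)
((4 - 3)*(-4 - 1*4) + R)*d(9) = ((4 - 3)*(-4 - 1*4) - 21)*(-1*9) = (1*(-4 - 4) - 21)*(-9) = (1*(-8) - 21)*(-9) = (-8 - 21)*(-9) = -29*(-9) = 261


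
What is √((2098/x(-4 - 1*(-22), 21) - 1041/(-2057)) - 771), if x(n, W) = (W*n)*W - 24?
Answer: I*√421730567484981/739959 ≈ 27.753*I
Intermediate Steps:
x(n, W) = -24 + n*W² (x(n, W) = n*W² - 24 = -24 + n*W²)
√((2098/x(-4 - 1*(-22), 21) - 1041/(-2057)) - 771) = √((2098/(-24 + (-4 - 1*(-22))*21²) - 1041/(-2057)) - 771) = √((2098/(-24 + (-4 + 22)*441) - 1041*(-1/2057)) - 771) = √((2098/(-24 + 18*441) + 1041/2057) - 771) = √((2098/(-24 + 7938) + 1041/2057) - 771) = √((2098/7914 + 1041/2057) - 771) = √((2098*(1/7914) + 1041/2057) - 771) = √((1049/3957 + 1041/2057) - 771) = √(6277030/8139549 - 771) = √(-6269315249/8139549) = I*√421730567484981/739959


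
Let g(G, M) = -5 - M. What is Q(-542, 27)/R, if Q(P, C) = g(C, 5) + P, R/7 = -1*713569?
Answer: 552/4994983 ≈ 0.00011051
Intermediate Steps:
R = -4994983 (R = 7*(-1*713569) = 7*(-713569) = -4994983)
Q(P, C) = -10 + P (Q(P, C) = (-5 - 1*5) + P = (-5 - 5) + P = -10 + P)
Q(-542, 27)/R = (-10 - 542)/(-4994983) = -552*(-1/4994983) = 552/4994983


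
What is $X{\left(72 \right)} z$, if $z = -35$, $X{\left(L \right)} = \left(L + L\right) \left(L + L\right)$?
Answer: $-725760$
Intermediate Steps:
$X{\left(L \right)} = 4 L^{2}$ ($X{\left(L \right)} = 2 L 2 L = 4 L^{2}$)
$X{\left(72 \right)} z = 4 \cdot 72^{2} \left(-35\right) = 4 \cdot 5184 \left(-35\right) = 20736 \left(-35\right) = -725760$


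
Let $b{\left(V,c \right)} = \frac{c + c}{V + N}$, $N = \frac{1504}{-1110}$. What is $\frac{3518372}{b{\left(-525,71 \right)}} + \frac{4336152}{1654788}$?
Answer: $- \frac{1915326265740704}{146862435} \approx -1.3042 \cdot 10^{7}$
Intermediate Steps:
$N = - \frac{752}{555}$ ($N = 1504 \left(- \frac{1}{1110}\right) = - \frac{752}{555} \approx -1.355$)
$b{\left(V,c \right)} = \frac{2 c}{- \frac{752}{555} + V}$ ($b{\left(V,c \right)} = \frac{c + c}{V - \frac{752}{555}} = \frac{2 c}{- \frac{752}{555} + V}$)
$\frac{3518372}{b{\left(-525,71 \right)}} + \frac{4336152}{1654788} = \frac{3518372}{1110 \cdot 71 \frac{1}{-752 + 555 \left(-525\right)}} + \frac{4336152}{1654788} = \frac{3518372}{1110 \cdot 71 \frac{1}{-752 - 291375}} + 4336152 \cdot \frac{1}{1654788} = \frac{3518372}{1110 \cdot 71 \frac{1}{-292127}} + \frac{361346}{137899} = \frac{3518372}{1110 \cdot 71 \left(- \frac{1}{292127}\right)} + \frac{361346}{137899} = \frac{3518372}{- \frac{78810}{292127}} + \frac{361346}{137899} = 3518372 \left(- \frac{292127}{78810}\right) + \frac{361346}{137899} = - \frac{513905728622}{39405} + \frac{361346}{137899} = - \frac{1915326265740704}{146862435}$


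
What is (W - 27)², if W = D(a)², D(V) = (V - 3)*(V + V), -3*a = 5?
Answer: 303212569/6561 ≈ 46214.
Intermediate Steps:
a = -5/3 (a = -⅓*5 = -5/3 ≈ -1.6667)
D(V) = 2*V*(-3 + V) (D(V) = (-3 + V)*(2*V) = 2*V*(-3 + V))
W = 19600/81 (W = (2*(-5/3)*(-3 - 5/3))² = (2*(-5/3)*(-14/3))² = (140/9)² = 19600/81 ≈ 241.98)
(W - 27)² = (19600/81 - 27)² = (17413/81)² = 303212569/6561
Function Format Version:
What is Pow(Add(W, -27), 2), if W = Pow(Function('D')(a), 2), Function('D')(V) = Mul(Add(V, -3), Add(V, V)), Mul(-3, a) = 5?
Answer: Rational(303212569, 6561) ≈ 46214.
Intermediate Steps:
a = Rational(-5, 3) (a = Mul(Rational(-1, 3), 5) = Rational(-5, 3) ≈ -1.6667)
Function('D')(V) = Mul(2, V, Add(-3, V)) (Function('D')(V) = Mul(Add(-3, V), Mul(2, V)) = Mul(2, V, Add(-3, V)))
W = Rational(19600, 81) (W = Pow(Mul(2, Rational(-5, 3), Add(-3, Rational(-5, 3))), 2) = Pow(Mul(2, Rational(-5, 3), Rational(-14, 3)), 2) = Pow(Rational(140, 9), 2) = Rational(19600, 81) ≈ 241.98)
Pow(Add(W, -27), 2) = Pow(Add(Rational(19600, 81), -27), 2) = Pow(Rational(17413, 81), 2) = Rational(303212569, 6561)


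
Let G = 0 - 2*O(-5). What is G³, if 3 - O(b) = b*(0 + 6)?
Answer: -287496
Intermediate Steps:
O(b) = 3 - 6*b (O(b) = 3 - b*(0 + 6) = 3 - b*6 = 3 - 6*b)
G = -66 (G = 0 - 2*(3 - 6*(-5)) = 0 - 2*(3 + 30) = 0 - 2*33 = 0 - 66 = -66)
G³ = (-66)³ = -287496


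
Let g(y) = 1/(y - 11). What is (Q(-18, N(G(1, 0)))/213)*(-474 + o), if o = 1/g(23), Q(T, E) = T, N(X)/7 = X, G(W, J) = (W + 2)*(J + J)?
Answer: 2772/71 ≈ 39.042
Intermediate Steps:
G(W, J) = 2*J*(2 + W) (G(W, J) = (2 + W)*(2*J) = 2*J*(2 + W))
g(y) = 1/(-11 + y)
N(X) = 7*X
o = 12 (o = 1/(1/(-11 + 23)) = 1/(1/12) = 12)
(Q(-18, N(G(1, 0)))/213)*(-474 + o) = (-18/213)*(-474 + 12) = -18*1/213*(-462) = -6/71*(-462) = 2772/71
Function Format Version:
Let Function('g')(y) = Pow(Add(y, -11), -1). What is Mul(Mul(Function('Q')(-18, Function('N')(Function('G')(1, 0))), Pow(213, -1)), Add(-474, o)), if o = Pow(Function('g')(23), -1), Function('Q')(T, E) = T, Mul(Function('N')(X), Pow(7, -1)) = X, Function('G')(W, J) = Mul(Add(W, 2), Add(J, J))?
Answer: Rational(2772, 71) ≈ 39.042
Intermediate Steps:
Function('G')(W, J) = Mul(2, J, Add(2, W)) (Function('G')(W, J) = Mul(Add(2, W), Mul(2, J)) = Mul(2, J, Add(2, W)))
Function('g')(y) = Pow(Add(-11, y), -1)
Function('N')(X) = Mul(7, X)
o = 12 (o = Pow(Pow(Add(-11, 23), -1), -1) = Pow(Pow(12, -1), -1) = Pow(Rational(1, 12), -1) = 12)
Mul(Mul(Function('Q')(-18, Function('N')(Function('G')(1, 0))), Pow(213, -1)), Add(-474, o)) = Mul(Mul(-18, Pow(213, -1)), Add(-474, 12)) = Mul(Mul(-18, Rational(1, 213)), -462) = Mul(Rational(-6, 71), -462) = Rational(2772, 71)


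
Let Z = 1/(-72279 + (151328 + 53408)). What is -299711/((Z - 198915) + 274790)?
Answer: -39698819927/10050174876 ≈ -3.9501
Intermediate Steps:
Z = 1/132457 (Z = 1/(-72279 + 204736) = 1/132457 ≈ 7.5496e-6)
-299711/((Z - 198915) + 274790) = -299711/((1/132457 - 198915) + 274790) = -299711/(-26347684154/132457 + 274790) = -299711/10050174876/132457 = -299711*132457/10050174876 = -39698819927/10050174876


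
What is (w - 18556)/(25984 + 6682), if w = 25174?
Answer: 3309/16333 ≈ 0.20260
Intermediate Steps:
(w - 18556)/(25984 + 6682) = (25174 - 18556)/(25984 + 6682) = 6618/32666 = 6618*(1/32666) = 3309/16333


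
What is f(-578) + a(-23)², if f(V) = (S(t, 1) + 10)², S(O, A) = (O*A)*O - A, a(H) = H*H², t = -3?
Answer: 148036213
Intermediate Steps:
a(H) = H³
S(O, A) = -A + A*O² (S(O, A) = (A*O)*O - A = A*O² - A = -A + A*O²)
f(V) = 324 (f(V) = (1*(-1 + (-3)²) + 10)² = (1*(-1 + 9) + 10)² = (1*8 + 10)² = (8 + 10)² = 18² = 324)
f(-578) + a(-23)² = 324 + ((-23)³)² = 324 + (-12167)² = 324 + 148035889 = 148036213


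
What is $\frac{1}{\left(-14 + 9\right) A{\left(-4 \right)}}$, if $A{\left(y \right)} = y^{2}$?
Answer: $- \frac{1}{80} \approx -0.0125$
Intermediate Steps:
$\frac{1}{\left(-14 + 9\right) A{\left(-4 \right)}} = \frac{1}{\left(-14 + 9\right) \left(-4\right)^{2}} = \frac{1}{\left(-5\right) 16} = \frac{1}{-80} = - \frac{1}{80}$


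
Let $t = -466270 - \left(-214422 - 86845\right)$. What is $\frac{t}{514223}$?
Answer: $- \frac{165003}{514223} \approx -0.32088$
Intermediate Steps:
$t = -165003$ ($t = -466270 - \left(-214422 - 86845\right) = -466270 - -301267 = -466270 + 301267 = -165003$)
$\frac{t}{514223} = - \frac{165003}{514223}$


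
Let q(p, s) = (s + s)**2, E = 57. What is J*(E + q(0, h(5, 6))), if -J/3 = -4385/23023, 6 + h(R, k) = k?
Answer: 749835/23023 ≈ 32.569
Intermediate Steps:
h(R, k) = -6 + k
q(p, s) = 4*s**2 (q(p, s) = (2*s)**2 = 4*s**2)
J = 13155/23023 (J = -(-13155)/23023 = -3*(-4385/23023) = 13155/23023 ≈ 0.57139)
J*(E + q(0, h(5, 6))) = 13155*(57 + 4*(-6 + 6)**2)/23023 = 13155*(57 + 4*0**2)/23023 = 13155*(57 + 4*0)/23023 = 13155*(57 + 0)/23023 = (13155/23023)*57 = 749835/23023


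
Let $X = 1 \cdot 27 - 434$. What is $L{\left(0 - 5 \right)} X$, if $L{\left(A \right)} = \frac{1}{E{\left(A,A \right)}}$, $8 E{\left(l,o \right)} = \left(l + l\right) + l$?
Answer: $\frac{3256}{15} \approx 217.07$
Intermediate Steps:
$X = -407$ ($X = 27 - 434 = -407$)
$E{\left(l,o \right)} = \frac{3 l}{8}$ ($E{\left(l,o \right)} = \frac{\left(l + l\right) + l}{8} = \frac{2 l + l}{8} = \frac{3 l}{8}$)
$L{\left(A \right)} = \frac{8}{3 A}$ ($L{\left(A \right)} = \frac{1}{\frac{3}{8} A} = \frac{8}{3 A}$)
$L{\left(0 - 5 \right)} X = \frac{8}{3 \left(0 - 5\right)} \left(-407\right) = \frac{8}{3 \left(-5\right)} \left(-407\right) = \frac{8}{3} \left(- \frac{1}{5}\right) \left(-407\right) = \left(- \frac{8}{15}\right) \left(-407\right) = \frac{3256}{15}$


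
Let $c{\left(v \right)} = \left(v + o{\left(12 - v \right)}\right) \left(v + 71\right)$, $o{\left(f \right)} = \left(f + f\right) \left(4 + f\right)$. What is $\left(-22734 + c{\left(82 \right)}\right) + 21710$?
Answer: $1425242$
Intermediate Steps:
$o{\left(f \right)} = 2 f \left(4 + f\right)$
$c{\left(v \right)} = \left(71 + v\right) \left(v + 2 \left(12 - v\right) \left(16 - v\right)\right)$ ($c{\left(v \right)} = \left(v + 2 \left(12 - v\right) \left(4 - \left(-12 + v\right)\right)\right) \left(v + 71\right) = \left(v + 2 \left(12 - v\right) \left(16 - v\right)\right) \left(71 + v\right) = \left(71 + v\right) \left(v + 2 \left(12 - v\right) \left(16 - v\right)\right)$)
$\left(-22734 + c{\left(82 \right)}\right) + 21710 = \left(-22734 + \left(27264 - 288722 + 2 \cdot 82^{3} + 87 \cdot 82^{2}\right)\right) + 21710 = \left(-22734 + \left(27264 - 288722 + 2 \cdot 551368 + 87 \cdot 6724\right)\right) + 21710 = \left(-22734 + \left(27264 - 288722 + 1102736 + 584988\right)\right) + 21710 = \left(-22734 + 1426266\right) + 21710 = 1403532 + 21710 = 1425242$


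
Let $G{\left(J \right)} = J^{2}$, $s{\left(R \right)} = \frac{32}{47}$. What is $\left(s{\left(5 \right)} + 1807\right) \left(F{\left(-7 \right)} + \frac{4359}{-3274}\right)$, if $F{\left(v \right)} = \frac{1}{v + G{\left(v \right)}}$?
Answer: $- \frac{3819081911}{1615719} \approx -2363.7$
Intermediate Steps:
$s{\left(R \right)} = \frac{32}{47}$ ($s{\left(R \right)} = 32 \cdot \frac{1}{47} = \frac{32}{47}$)
$F{\left(v \right)} = \frac{1}{v + v^{2}}$
$\left(s{\left(5 \right)} + 1807\right) \left(F{\left(-7 \right)} + \frac{4359}{-3274}\right) = \left(\frac{32}{47} + 1807\right) \left(\frac{1}{\left(-7\right) \left(1 - 7\right)} + \frac{4359}{-3274}\right) = \frac{84961 \left(- \frac{1}{7 \left(-6\right)} + 4359 \left(- \frac{1}{3274}\right)\right)}{47} = \frac{84961 \left(\left(- \frac{1}{7}\right) \left(- \frac{1}{6}\right) - \frac{4359}{3274}\right)}{47} = \frac{84961 \left(\frac{1}{42} - \frac{4359}{3274}\right)}{47} = \frac{84961}{47} \left(- \frac{44951}{34377}\right) = - \frac{3819081911}{1615719}$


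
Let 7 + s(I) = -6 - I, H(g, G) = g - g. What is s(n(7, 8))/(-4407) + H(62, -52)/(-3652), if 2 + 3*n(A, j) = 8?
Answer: 5/1469 ≈ 0.0034037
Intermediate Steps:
H(g, G) = 0
n(A, j) = 2 (n(A, j) = -2/3 + (1/3)*8 = -2/3 + 8/3 = 2)
s(I) = -13 - I (s(I) = -7 + (-6 - I) = -13 - I)
s(n(7, 8))/(-4407) + H(62, -52)/(-3652) = (-13 - 1*2)/(-4407) + 0/(-3652) = (-13 - 2)*(-1/4407) + 0*(-1/3652) = -15*(-1/4407) + 0 = 5/1469 + 0 = 5/1469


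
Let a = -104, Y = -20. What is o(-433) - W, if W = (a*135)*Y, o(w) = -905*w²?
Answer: -169958345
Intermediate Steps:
W = 280800 (W = -104*135*(-20) = -14040*(-20) = 280800)
o(-433) - W = -905*(-433)² - 1*280800 = -905*187489 - 280800 = -169677545 - 280800 = -169958345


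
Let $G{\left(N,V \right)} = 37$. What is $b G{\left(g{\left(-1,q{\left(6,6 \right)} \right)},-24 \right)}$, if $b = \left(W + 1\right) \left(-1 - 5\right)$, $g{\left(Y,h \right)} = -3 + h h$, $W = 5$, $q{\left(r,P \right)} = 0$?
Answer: $-1332$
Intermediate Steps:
$g{\left(Y,h \right)} = -3 + h^{2}$
$b = -36$ ($b = \left(5 + 1\right) \left(-1 - 5\right) = 6 \left(-6\right) = -36$)
$b G{\left(g{\left(-1,q{\left(6,6 \right)} \right)},-24 \right)} = \left(-36\right) 37 = -1332$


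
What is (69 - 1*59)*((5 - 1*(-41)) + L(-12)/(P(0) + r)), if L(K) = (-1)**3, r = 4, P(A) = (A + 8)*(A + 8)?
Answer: 15635/34 ≈ 459.85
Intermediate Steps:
P(A) = (8 + A)**2 (P(A) = (8 + A)*(8 + A) = (8 + A)**2)
L(K) = -1
(69 - 1*59)*((5 - 1*(-41)) + L(-12)/(P(0) + r)) = (69 - 1*59)*((5 - 1*(-41)) - 1/((8 + 0)**2 + 4)) = (69 - 59)*((5 + 41) - 1/(8**2 + 4)) = 10*(46 - 1/(64 + 4)) = 10*(46 - 1/68) = 10*(3127/68) = 15635/34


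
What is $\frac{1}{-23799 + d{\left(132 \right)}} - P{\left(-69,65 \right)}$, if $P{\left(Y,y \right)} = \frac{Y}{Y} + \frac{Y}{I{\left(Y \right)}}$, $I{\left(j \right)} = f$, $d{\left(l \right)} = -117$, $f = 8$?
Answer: $\frac{364717}{47832} \approx 7.625$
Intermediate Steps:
$I{\left(j \right)} = 8$
$P{\left(Y,y \right)} = 1 + \frac{Y}{8}$ ($P{\left(Y,y \right)} = \frac{Y}{Y} + \frac{Y}{8} = 1 + Y \frac{1}{8} = 1 + \frac{Y}{8}$)
$\frac{1}{-23799 + d{\left(132 \right)}} - P{\left(-69,65 \right)} = \frac{1}{-23799 - 117} - \left(1 + \frac{1}{8} \left(-69\right)\right) = \frac{1}{-23916} - \left(1 - \frac{69}{8}\right) = - \frac{1}{23916} - - \frac{61}{8} = - \frac{1}{23916} + \frac{61}{8} = \frac{364717}{47832}$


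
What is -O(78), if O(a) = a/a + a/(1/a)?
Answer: -6085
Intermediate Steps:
O(a) = 1 + a² (O(a) = 1 + a*a = 1 + a²)
-O(78) = -(1 + 78²) = -(1 + 6084) = -1*6085 = -6085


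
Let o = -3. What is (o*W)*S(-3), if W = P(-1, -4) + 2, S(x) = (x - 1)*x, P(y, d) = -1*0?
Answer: -72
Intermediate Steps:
P(y, d) = 0
S(x) = x*(-1 + x) (S(x) = (-1 + x)*x = x*(-1 + x))
W = 2 (W = 0 + 2 = 2)
(o*W)*S(-3) = (-3*2)*(-3*(-1 - 3)) = -(-18)*(-4) = -6*12 = -72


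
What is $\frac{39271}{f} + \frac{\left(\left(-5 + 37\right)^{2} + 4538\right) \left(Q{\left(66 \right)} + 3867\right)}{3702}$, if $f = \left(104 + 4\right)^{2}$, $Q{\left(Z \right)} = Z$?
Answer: $\frac{42549902831}{7196688} \approx 5912.4$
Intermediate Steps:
$f = 11664$ ($f = 108^{2} = 11664$)
$\frac{39271}{f} + \frac{\left(\left(-5 + 37\right)^{2} + 4538\right) \left(Q{\left(66 \right)} + 3867\right)}{3702} = \frac{39271}{11664} + \frac{\left(\left(-5 + 37\right)^{2} + 4538\right) \left(66 + 3867\right)}{3702} = 39271 \cdot \frac{1}{11664} + \left(32^{2} + 4538\right) 3933 \cdot \frac{1}{3702} = \frac{39271}{11664} + \left(1024 + 4538\right) 3933 \cdot \frac{1}{3702} = \frac{39271}{11664} + 5562 \cdot 3933 \cdot \frac{1}{3702} = \frac{39271}{11664} + 21875346 \cdot \frac{1}{3702} = \frac{39271}{11664} + \frac{3645891}{617} = \frac{42549902831}{7196688}$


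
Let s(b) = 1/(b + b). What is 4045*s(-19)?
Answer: -4045/38 ≈ -106.45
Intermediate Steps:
s(b) = 1/(2*b)
4045*s(-19) = 4045*((1/2)/(-19)) = 4045*((1/2)*(-1/19)) = 4045*(-1/38) = -4045/38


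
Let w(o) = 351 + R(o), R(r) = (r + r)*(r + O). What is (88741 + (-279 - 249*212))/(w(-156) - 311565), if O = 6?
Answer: -17837/132207 ≈ -0.13492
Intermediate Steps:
R(r) = 2*r*(6 + r) (R(r) = (r + r)*(r + 6) = (2*r)*(6 + r) = 2*r*(6 + r))
w(o) = 351 + 2*o*(6 + o)
(88741 + (-279 - 249*212))/(w(-156) - 311565) = (88741 + (-279 - 249*212))/((351 + 2*(-156)*(6 - 156)) - 311565) = (88741 + (-279 - 52788))/((351 + 2*(-156)*(-150)) - 311565) = (88741 - 53067)/((351 + 46800) - 311565) = 35674/(47151 - 311565) = 35674/(-264414) = 35674*(-1/264414) = -17837/132207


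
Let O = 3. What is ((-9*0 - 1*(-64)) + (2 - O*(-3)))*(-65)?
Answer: -4875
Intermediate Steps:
((-9*0 - 1*(-64)) + (2 - O*(-3)))*(-65) = ((-9*0 - 1*(-64)) + (2 - 3*(-3)))*(-65) = ((0 + 64) + (2 - 1*(-9)))*(-65) = (64 + (2 + 9))*(-65) = (64 + 11)*(-65) = 75*(-65) = -4875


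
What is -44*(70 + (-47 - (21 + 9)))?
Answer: 308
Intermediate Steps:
-44*(70 + (-47 - (21 + 9))) = -44*(70 + (-47 - 1*30)) = -44*(70 + (-47 - 30)) = -44*(70 - 77) = -44*(-7) = 308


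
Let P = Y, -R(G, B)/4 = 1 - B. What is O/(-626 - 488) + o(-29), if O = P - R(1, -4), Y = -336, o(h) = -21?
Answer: -11539/557 ≈ -20.716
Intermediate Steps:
R(G, B) = -4 + 4*B (R(G, B) = -4*(1 - B) = -4 + 4*B)
P = -336
O = -316 (O = -336 - (-4 + 4*(-4)) = -336 - (-4 - 16) = -336 - 1*(-20) = -336 + 20 = -316)
O/(-626 - 488) + o(-29) = -316/(-626 - 488) - 21 = -316/(-1114) - 21 = -1/1114*(-316) - 21 = 158/557 - 21 = -11539/557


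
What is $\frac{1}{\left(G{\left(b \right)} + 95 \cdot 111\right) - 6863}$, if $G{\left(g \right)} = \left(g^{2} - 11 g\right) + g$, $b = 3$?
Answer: $\frac{1}{3661} \approx 0.00027315$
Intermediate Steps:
$G{\left(g \right)} = g^{2} - 10 g$
$\frac{1}{\left(G{\left(b \right)} + 95 \cdot 111\right) - 6863} = \frac{1}{\left(3 \left(-10 + 3\right) + 95 \cdot 111\right) - 6863} = \frac{1}{\left(3 \left(-7\right) + 10545\right) - 6863} = \frac{1}{\left(-21 + 10545\right) - 6863} = \frac{1}{10524 - 6863} = \frac{1}{3661}$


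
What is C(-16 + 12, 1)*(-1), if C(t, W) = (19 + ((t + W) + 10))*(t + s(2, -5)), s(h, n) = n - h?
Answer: 286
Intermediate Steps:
C(t, W) = (-7 + t)*(29 + W + t) (C(t, W) = (19 + ((t + W) + 10))*(t + (-5 - 1*2)) = (19 + ((W + t) + 10))*(t + (-5 - 2)) = (19 + (10 + W + t))*(t - 7) = (29 + W + t)*(-7 + t) = (-7 + t)*(29 + W + t))
C(-16 + 12, 1)*(-1) = (-203 + (-16 + 12)² - 7*1 + 22*(-16 + 12) + 1*(-16 + 12))*(-1) = (-203 + (-4)² - 7 + 22*(-4) + 1*(-4))*(-1) = (-203 + 16 - 7 - 88 - 4)*(-1) = -286*(-1) = 286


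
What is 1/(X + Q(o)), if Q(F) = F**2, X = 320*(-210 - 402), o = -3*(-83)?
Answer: -1/133839 ≈ -7.4717e-6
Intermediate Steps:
o = 249
X = -195840 (X = 320*(-612) = -195840)
1/(X + Q(o)) = 1/(-195840 + 249**2) = 1/(-195840 + 62001) = 1/(-133839) = -1/133839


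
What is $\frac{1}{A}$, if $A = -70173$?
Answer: $- \frac{1}{70173} \approx -1.4251 \cdot 10^{-5}$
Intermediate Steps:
$\frac{1}{A} = \frac{1}{-70173} = - \frac{1}{70173}$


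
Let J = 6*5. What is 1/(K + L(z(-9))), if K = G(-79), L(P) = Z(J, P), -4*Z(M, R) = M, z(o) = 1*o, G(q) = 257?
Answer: 2/499 ≈ 0.0040080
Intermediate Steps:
J = 30
z(o) = o
Z(M, R) = -M/4
L(P) = -15/2 (L(P) = -1/4*30 = -15/2)
K = 257
1/(K + L(z(-9))) = 1/(257 - 15/2) = 1/(499/2) = 2/499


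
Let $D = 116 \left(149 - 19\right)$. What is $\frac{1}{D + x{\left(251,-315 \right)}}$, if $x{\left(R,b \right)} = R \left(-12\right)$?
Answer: $\frac{1}{12068} \approx 8.2864 \cdot 10^{-5}$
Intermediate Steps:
$x{\left(R,b \right)} = - 12 R$
$D = 15080$ ($D = 116 \cdot 130 = 15080$)
$\frac{1}{D + x{\left(251,-315 \right)}} = \frac{1}{15080 - 3012} = \frac{1}{12068}$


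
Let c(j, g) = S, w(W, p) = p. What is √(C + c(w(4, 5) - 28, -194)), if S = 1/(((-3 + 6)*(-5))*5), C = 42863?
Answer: 2*√2411043/15 ≈ 207.03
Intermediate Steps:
S = -1/75 (S = 1/((3*(-5))*5) = 1/(-15*5) = 1/(-75) = -1/75 ≈ -0.013333)
c(j, g) = -1/75
√(C + c(w(4, 5) - 28, -194)) = √(42863 - 1/75) = √(3214724/75) = 2*√2411043/15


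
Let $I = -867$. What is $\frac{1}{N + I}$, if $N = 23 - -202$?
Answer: $- \frac{1}{642} \approx -0.0015576$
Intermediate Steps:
$N = 225$ ($N = 23 + 202 = 225$)
$\frac{1}{N + I} = \frac{1}{225 - 867} = \frac{1}{-642} = - \frac{1}{642}$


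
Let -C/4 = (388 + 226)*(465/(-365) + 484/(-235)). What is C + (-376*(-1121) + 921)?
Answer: 7387014907/17155 ≈ 4.3060e+5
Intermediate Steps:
C = 140451272/17155 (C = -4*(388 + 226)*(465/(-365) + 484/(-235)) = -2456*(465*(-1/365) + 484*(-1/235)) = -2456*(-93/73 - 484/235) = -2456*(-57187)/17155 = -4*(-35112818/17155) = 140451272/17155 ≈ 8187.2)
C + (-376*(-1121) + 921) = 140451272/17155 + (-376*(-1121) + 921) = 140451272/17155 + (421496 + 921) = 140451272/17155 + 422417 = 7387014907/17155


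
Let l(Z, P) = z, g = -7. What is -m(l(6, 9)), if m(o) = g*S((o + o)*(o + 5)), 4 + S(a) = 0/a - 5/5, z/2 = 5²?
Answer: -35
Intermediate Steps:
z = 50 (z = 2*5² = 2*25 = 50)
S(a) = -5 (S(a) = -4 + (0/a - 5/5) = -4 + (0 - 5*⅕) = -4 + (0 - 1) = -4 - 1 = -5)
l(Z, P) = 50
m(o) = 35 (m(o) = -7*(-5) = 35)
-m(l(6, 9)) = -1*35 = -35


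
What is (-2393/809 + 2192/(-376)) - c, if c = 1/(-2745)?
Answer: -917168042/104373135 ≈ -8.7874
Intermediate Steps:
c = -1/2745 ≈ -0.00036430
(-2393/809 + 2192/(-376)) - c = (-2393/809 + 2192/(-376)) - 1*(-1/2745) = (-2393*1/809 + 2192*(-1/376)) + 1/2745 = (-2393/809 - 274/47) + 1/2745 = -334137/38023 + 1/2745 = -917168042/104373135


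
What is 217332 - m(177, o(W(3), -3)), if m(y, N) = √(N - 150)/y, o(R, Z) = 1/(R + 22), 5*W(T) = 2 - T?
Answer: 217332 - I*√1781605/19293 ≈ 2.1733e+5 - 0.069184*I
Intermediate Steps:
W(T) = ⅖ - T/5 (W(T) = (2 - T)/5 = ⅖ - T/5)
o(R, Z) = 1/(22 + R)
m(y, N) = √(-150 + N)/y
217332 - m(177, o(W(3), -3)) = 217332 - √(-150 + 1/(22 + (⅖ - ⅕*3)))/177 = 217332 - √(-150 + 1/(22 + (⅖ - ⅗)))/177 = 217332 - √(-150 + 1/(22 - ⅕))/177 = 217332 - √(-150 + 1/(109/5))/177 = 217332 - √(-150 + 5/109)/177 = 217332 - √(-16345/109)/177 = 217332 - I*√1781605/109/177 = 217332 - I*√1781605/19293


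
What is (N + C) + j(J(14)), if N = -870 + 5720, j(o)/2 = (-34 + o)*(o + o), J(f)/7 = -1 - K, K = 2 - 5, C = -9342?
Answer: -5612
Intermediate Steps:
K = -3
J(f) = 14 (J(f) = 7*(-1 - 1*(-3)) = 7*(-1 + 3) = 7*2 = 14)
j(o) = 4*o*(-34 + o) (j(o) = 2*((-34 + o)*(o + o)) = 2*((-34 + o)*(2*o)) = 2*(2*o*(-34 + o)) = 4*o*(-34 + o))
N = 4850
(N + C) + j(J(14)) = (4850 - 9342) + 4*14*(-34 + 14) = -4492 + 4*14*(-20) = -4492 - 1120 = -5612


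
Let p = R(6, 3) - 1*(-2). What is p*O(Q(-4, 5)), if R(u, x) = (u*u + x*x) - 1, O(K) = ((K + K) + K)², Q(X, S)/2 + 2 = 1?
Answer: 1656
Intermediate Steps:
Q(X, S) = -2 (Q(X, S) = -4 + 2*1 = -4 + 2 = -2)
O(K) = 9*K² (O(K) = (2*K + K)² = (3*K)² = 9*K²)
R(u, x) = -1 + u² + x² (R(u, x) = (u² + x²) - 1 = -1 + u² + x²)
p = 46 (p = (-1 + 6² + 3²) - 1*(-2) = (-1 + 36 + 9) + 2 = 44 + 2 = 46)
p*O(Q(-4, 5)) = 46*(9*(-2)²) = 46*(9*4) = 46*36 = 1656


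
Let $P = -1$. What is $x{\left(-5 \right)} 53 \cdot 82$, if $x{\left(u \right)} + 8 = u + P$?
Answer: $-60844$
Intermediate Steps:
$x{\left(u \right)} = -9 + u$ ($x{\left(u \right)} = -8 + \left(u - 1\right) = -8 + \left(-1 + u\right) = -9 + u$)
$x{\left(-5 \right)} 53 \cdot 82 = \left(-9 - 5\right) 53 \cdot 82 = \left(-14\right) 53 \cdot 82 = \left(-742\right) 82 = -60844$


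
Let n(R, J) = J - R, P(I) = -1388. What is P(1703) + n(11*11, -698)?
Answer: -2207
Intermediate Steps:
P(1703) + n(11*11, -698) = -1388 + (-698 - 11*11) = -1388 + (-698 - 1*121) = -1388 + (-698 - 121) = -1388 - 819 = -2207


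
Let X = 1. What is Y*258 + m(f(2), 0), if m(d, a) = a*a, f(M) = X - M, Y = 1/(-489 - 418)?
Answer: -258/907 ≈ -0.28445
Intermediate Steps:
Y = -1/907 (Y = 1/(-907) = -1/907 ≈ -0.0011025)
f(M) = 1 - M
m(d, a) = a²
Y*258 + m(f(2), 0) = -1/907*258 + 0² = -258/907 + 0 = -258/907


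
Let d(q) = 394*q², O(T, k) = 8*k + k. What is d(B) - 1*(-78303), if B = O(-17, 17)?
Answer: 9301449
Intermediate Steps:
O(T, k) = 9*k
B = 153 (B = 9*17 = 153)
d(B) - 1*(-78303) = 394*153² - 1*(-78303) = 394*23409 + 78303 = 9223146 + 78303 = 9301449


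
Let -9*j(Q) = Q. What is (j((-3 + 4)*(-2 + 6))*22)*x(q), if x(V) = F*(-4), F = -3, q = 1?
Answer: -352/3 ≈ -117.33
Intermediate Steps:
j(Q) = -Q/9
x(V) = 12 (x(V) = -3*(-4) = 12)
(j((-3 + 4)*(-2 + 6))*22)*x(q) = (-(-3 + 4)*(-2 + 6)/9*22)*12 = (-4/9*22)*12 = (-⅑*4*22)*12 = -4/9*22*12 = -88/9*12 = -352/3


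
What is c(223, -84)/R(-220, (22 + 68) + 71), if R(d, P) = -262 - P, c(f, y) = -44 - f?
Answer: 89/141 ≈ 0.63121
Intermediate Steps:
c(223, -84)/R(-220, (22 + 68) + 71) = (-44 - 1*223)/(-262 - ((22 + 68) + 71)) = (-44 - 223)/(-262 - (90 + 71)) = -267/(-262 - 1*161) = -267/(-262 - 161) = -267/(-423) = -267*(-1/423) = 89/141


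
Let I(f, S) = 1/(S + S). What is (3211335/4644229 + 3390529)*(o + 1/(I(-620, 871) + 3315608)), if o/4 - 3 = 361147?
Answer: 131383285494658603800190040392/26824087407940373 ≈ 4.8980e+12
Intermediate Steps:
o = 1444600 (o = 12 + 4*361147 = 12 + 1444588 = 1444600)
I(f, S) = 1/(2*S)
(3211335/4644229 + 3390529)*(o + 1/(I(-620, 871) + 3315608)) = (3211335/4644229 + 3390529)*(1444600 + 1/((1/2)/871 + 3315608)) = (3211335*(1/4644229) + 3390529)*(1444600 + 1/((1/2)*(1/871) + 3315608)) = (3211335/4644229 + 3390529)*(1444600 + 1/(1/1742 + 3315608)) = 15746396318476*(1444600 + 1/(5775789137/1742))/4644229 = 15746396318476*(1444600 + 1742/5775789137)/4644229 = (15746396318476/4644229)*(8343704987311942/5775789137) = 131383285494658603800190040392/26824087407940373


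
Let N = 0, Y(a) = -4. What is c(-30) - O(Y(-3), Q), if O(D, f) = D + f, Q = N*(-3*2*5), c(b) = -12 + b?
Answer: -38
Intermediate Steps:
Q = 0 (Q = 0*(-3*2*5) = 0*(-6*5) = 0*(-30) = 0)
c(-30) - O(Y(-3), Q) = (-12 - 30) - (-4 + 0) = -42 - 1*(-4) = -42 + 4 = -38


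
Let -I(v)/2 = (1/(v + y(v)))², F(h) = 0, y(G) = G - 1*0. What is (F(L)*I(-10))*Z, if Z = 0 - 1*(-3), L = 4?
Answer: 0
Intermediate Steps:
y(G) = G (y(G) = G + 0 = G)
I(v) = -1/(2*v²) (I(v) = -2/(v + v)² = -2*1/(4*v²) = -1/(2*v²))
Z = 3 (Z = 0 + 3 = 3)
(F(L)*I(-10))*Z = (0*(-½/(-10)²))*3 = (0*(-½*1/100))*3 = (0*(-1/200))*3 = 0*3 = 0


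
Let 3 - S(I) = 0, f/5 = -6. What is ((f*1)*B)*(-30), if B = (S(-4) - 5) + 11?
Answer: 8100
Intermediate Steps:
f = -30 (f = 5*(-6) = -30)
S(I) = 3 (S(I) = 3 - 1*0 = 3 + 0 = 3)
B = 9 (B = (3 - 5) + 11 = -2 + 11 = 9)
((f*1)*B)*(-30) = (-30*1*9)*(-30) = -30*9*(-30) = -270*(-30) = 8100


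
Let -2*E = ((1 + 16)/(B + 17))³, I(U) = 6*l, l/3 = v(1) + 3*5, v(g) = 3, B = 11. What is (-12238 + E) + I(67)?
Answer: -523077169/43904 ≈ -11914.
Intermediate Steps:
l = 54 (l = 3*(3 + 3*5) = 3*(3 + 15) = 3*18 = 54)
I(U) = 324 (I(U) = 6*54 = 324)
E = -4913/43904 (E = -(1 + 16)³/(11 + 17)³/2 = -(17/28)³/2 = -½*4913/21952 = -4913/43904 ≈ -0.11190)
(-12238 + E) + I(67) = (-12238 - 4913/43904) + 324 = -537302065/43904 + 324 = -523077169/43904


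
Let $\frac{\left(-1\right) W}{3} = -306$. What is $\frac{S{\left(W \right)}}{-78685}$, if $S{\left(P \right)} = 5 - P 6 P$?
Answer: $\frac{5056339}{78685} \approx 64.26$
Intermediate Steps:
$W = 918$ ($W = \left(-3\right) \left(-306\right) = 918$)
$S{\left(P \right)} = 5 - 6 P^{2}$ ($S{\left(P \right)} = 5 - 6 P P = 5 - 6 P^{2}$)
$\frac{S{\left(W \right)}}{-78685} = \frac{5 - 6 \cdot 918^{2}}{-78685} = \left(5 - 5056344\right) \left(- \frac{1}{78685}\right) = \left(-5056339\right) \left(- \frac{1}{78685}\right) = \frac{5056339}{78685}$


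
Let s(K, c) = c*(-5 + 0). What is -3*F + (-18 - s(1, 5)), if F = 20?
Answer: -53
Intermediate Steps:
s(K, c) = -5*c (s(K, c) = c*(-5) = -5*c)
-3*F + (-18 - s(1, 5)) = -3*20 + (-18 - (-5)*5) = -60 + (-18 - 1*(-25)) = -60 + (-18 + 25) = -60 + 7 = -53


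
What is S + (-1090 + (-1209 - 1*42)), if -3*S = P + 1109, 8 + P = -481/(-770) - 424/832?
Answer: -325289567/120120 ≈ -2708.0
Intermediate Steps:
P = -315713/40040 (P = -8 + (-481/(-770) - 424/832) = -8 + (-481*(-1/770) - 424*1/832) = -8 + (481/770 - 53/104) = -8 + 4607/40040 = -315713/40040 ≈ -7.8849)
S = -44088647/120120 (S = -(-315713/40040 + 1109)/3 = -⅓*44088647/40040 = -44088647/120120 ≈ -367.04)
S + (-1090 + (-1209 - 1*42)) = -44088647/120120 + (-1090 + (-1209 - 1*42)) = -44088647/120120 + (-1090 + (-1209 - 42)) = -44088647/120120 + (-1090 - 1251) = -44088647/120120 - 2341 = -325289567/120120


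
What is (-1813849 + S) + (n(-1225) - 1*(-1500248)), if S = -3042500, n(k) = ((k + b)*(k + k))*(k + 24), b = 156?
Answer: -3148835151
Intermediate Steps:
n(k) = 2*k*(24 + k)*(156 + k) (n(k) = ((k + 156)*(k + k))*(k + 24) = ((156 + k)*(2*k))*(24 + k) = (2*k*(156 + k))*(24 + k) = 2*k*(24 + k)*(156 + k))
(-1813849 + S) + (n(-1225) - 1*(-1500248)) = (-1813849 - 3042500) + (2*(-1225)*(3744 + (-1225)² + 180*(-1225)) - 1*(-1500248)) = -4856349 + (2*(-1225)*(3744 + 1500625 - 220500) + 1500248) = -4856349 + (2*(-1225)*1283869 + 1500248) = -4856349 + (-3145479050 + 1500248) = -4856349 - 3143978802 = -3148835151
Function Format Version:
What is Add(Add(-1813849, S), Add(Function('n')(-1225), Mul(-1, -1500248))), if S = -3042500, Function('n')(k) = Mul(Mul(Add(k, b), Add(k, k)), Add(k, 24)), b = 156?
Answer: -3148835151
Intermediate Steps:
Function('n')(k) = Mul(2, k, Add(24, k), Add(156, k)) (Function('n')(k) = Mul(Mul(Add(k, 156), Add(k, k)), Add(k, 24)) = Mul(Mul(Add(156, k), Mul(2, k)), Add(24, k)) = Mul(Mul(2, k, Add(156, k)), Add(24, k)) = Mul(2, k, Add(24, k), Add(156, k)))
Add(Add(-1813849, S), Add(Function('n')(-1225), Mul(-1, -1500248))) = Add(Add(-1813849, -3042500), Add(Mul(2, -1225, Add(3744, Pow(-1225, 2), Mul(180, -1225))), Mul(-1, -1500248))) = Add(-4856349, Add(Mul(2, -1225, Add(3744, 1500625, -220500)), 1500248)) = Add(-4856349, Add(Mul(2, -1225, 1283869), 1500248)) = Add(-4856349, Add(-3145479050, 1500248)) = Add(-4856349, -3143978802) = -3148835151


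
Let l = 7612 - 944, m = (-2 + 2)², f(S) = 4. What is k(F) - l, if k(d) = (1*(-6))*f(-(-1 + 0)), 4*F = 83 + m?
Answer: -6692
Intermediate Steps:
m = 0 (m = 0² = 0)
F = 83/4 (F = (83 + 0)/4 = (¼)*83 = 83/4 ≈ 20.750)
k(d) = -24 (k(d) = (1*(-6))*4 = -6*4 = -24)
l = 6668
k(F) - l = -24 - 1*6668 = -24 - 6668 = -6692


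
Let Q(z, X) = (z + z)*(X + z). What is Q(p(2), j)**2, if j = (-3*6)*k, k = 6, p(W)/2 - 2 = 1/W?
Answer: 1060900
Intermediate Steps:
p(W) = 4 + 2/W (p(W) = 4 + 2*(1/W) = 4 + 2/W)
j = -108 (j = -3*6*6 = -18*6 = -108)
Q(z, X) = 2*z*(X + z) (Q(z, X) = (2*z)*(X + z) = 2*z*(X + z))
Q(p(2), j)**2 = (2*(4 + 2/2)*(-108 + (4 + 2/2)))**2 = (2*(4 + 2*(1/2))*(-108 + (4 + 2*(1/2))))**2 = (2*(4 + 1)*(-108 + (4 + 1)))**2 = (2*5*(-108 + 5))**2 = (2*5*(-103))**2 = (-1030)**2 = 1060900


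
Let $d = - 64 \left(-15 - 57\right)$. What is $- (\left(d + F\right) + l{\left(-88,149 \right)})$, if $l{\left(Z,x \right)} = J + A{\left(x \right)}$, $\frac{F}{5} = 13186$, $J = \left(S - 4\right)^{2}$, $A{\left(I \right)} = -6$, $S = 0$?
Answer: $-70548$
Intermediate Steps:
$J = 16$ ($J = \left(0 - 4\right)^{2} = \left(-4\right)^{2} = 16$)
$F = 65930$ ($F = 5 \cdot 13186 = 65930$)
$l{\left(Z,x \right)} = 10$ ($l{\left(Z,x \right)} = 16 - 6 = 10$)
$d = 4608$ ($d = \left(-64\right) \left(-72\right) = 4608$)
$- (\left(d + F\right) + l{\left(-88,149 \right)}) = - (\left(4608 + 65930\right) + 10) = - (70538 + 10) = \left(-1\right) 70548 = -70548$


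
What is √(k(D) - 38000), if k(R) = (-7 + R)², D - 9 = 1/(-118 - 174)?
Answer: I*√3239692111/292 ≈ 194.93*I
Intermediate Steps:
D = 2627/292 (D = 9 + 1/(-118 - 174) = 9 + 1/(-292) = 9 - 1/292 = 2627/292 ≈ 8.9966)
√(k(D) - 38000) = √((-7 + 2627/292)² - 38000) = √((583/292)² - 38000) = √(339889/85264 - 38000) = √(-3239692111/85264) = I*√3239692111/292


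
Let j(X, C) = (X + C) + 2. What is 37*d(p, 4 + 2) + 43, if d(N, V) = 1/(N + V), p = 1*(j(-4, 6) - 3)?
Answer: 338/7 ≈ 48.286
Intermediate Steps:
j(X, C) = 2 + C + X (j(X, C) = (C + X) + 2 = 2 + C + X)
p = 1 (p = 1*((2 + 6 - 4) - 3) = 1*(4 - 3) = 1*1 = 1)
37*d(p, 4 + 2) + 43 = 37/(1 + (4 + 2)) + 43 = 37/(1 + 6) + 43 = 37/7 + 43 = 338/7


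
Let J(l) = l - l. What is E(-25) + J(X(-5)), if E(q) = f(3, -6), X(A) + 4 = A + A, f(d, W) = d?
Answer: 3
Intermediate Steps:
X(A) = -4 + 2*A (X(A) = -4 + (A + A) = -4 + 2*A)
J(l) = 0
E(q) = 3
E(-25) + J(X(-5)) = 3 + 0 = 3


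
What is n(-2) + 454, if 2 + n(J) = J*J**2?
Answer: 444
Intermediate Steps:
n(J) = -2 + J**3 (n(J) = -2 + J*J**2 = -2 + J**3)
n(-2) + 454 = (-2 + (-2)**3) + 454 = (-2 - 8) + 454 = -10 + 454 = 444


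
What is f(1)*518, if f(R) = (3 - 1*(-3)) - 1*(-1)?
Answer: 3626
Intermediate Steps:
f(R) = 7 (f(R) = (3 + 3) + 1 = 6 + 1 = 7)
f(1)*518 = 7*518 = 3626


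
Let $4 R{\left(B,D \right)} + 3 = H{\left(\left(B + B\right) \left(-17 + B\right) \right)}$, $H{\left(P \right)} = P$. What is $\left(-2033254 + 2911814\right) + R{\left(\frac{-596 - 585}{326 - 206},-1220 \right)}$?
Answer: $\frac{25306310401}{28800} \approx 8.7869 \cdot 10^{5}$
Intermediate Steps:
$R{\left(B,D \right)} = - \frac{3}{4} + \frac{B \left(-17 + B\right)}{2}$ ($R{\left(B,D \right)} = - \frac{3}{4} + \frac{\left(B + B\right) \left(-17 + B\right)}{4} = - \frac{3}{4} + \frac{2 B \left(-17 + B\right)}{4} = - \frac{3}{4} + \frac{B \left(-17 + B\right)}{2}$)
$\left(-2033254 + 2911814\right) + R{\left(\frac{-596 - 585}{326 - 206},-1220 \right)} = \left(-2033254 + 2911814\right) - \left(\frac{3}{4} - \frac{\frac{-596 - 585}{326 - 206} \left(-17 + \frac{-596 - 585}{326 - 206}\right)}{2}\right) = 878560 - \left(\frac{3}{4} - \frac{- \frac{1181}{120} \left(-17 - \frac{1181}{120}\right)}{2}\right) = 878560 - \left(\frac{3}{4} - \frac{\left(-1181\right) \frac{1}{120} \left(-17 - \frac{1181}{120}\right)}{2}\right) = 878560 - \left(\frac{3}{4} + \frac{1181 \left(-17 - \frac{1181}{120}\right)}{240}\right) = 878560 - \left(\frac{3}{4} + \frac{1181}{240} \left(- \frac{3221}{120}\right)\right) = 878560 + \left(- \frac{3}{4} + \frac{3804001}{28800}\right) = 878560 + \frac{3782401}{28800} = \frac{25306310401}{28800}$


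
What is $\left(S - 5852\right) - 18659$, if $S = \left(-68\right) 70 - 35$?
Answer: $-29306$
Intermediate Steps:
$S = -4795$ ($S = -4760 - 35 = -4795$)
$\left(S - 5852\right) - 18659 = \left(-4795 - 5852\right) - 18659 = -10647 - 18659 = -29306$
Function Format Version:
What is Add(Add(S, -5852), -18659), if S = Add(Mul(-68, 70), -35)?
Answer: -29306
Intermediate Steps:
S = -4795 (S = Add(-4760, -35) = -4795)
Add(Add(S, -5852), -18659) = Add(Add(-4795, -5852), -18659) = Add(-10647, -18659) = -29306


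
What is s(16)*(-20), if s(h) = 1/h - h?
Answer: 1275/4 ≈ 318.75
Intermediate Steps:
s(16)*(-20) = (1/16 - 1*16)*(-20) = (1/16 - 16)*(-20) = -255/16*(-20) = 1275/4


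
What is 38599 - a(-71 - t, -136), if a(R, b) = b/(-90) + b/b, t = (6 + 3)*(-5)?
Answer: 1736842/45 ≈ 38597.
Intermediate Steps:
t = -45 (t = 9*(-5) = -45)
a(R, b) = 1 - b/90 (a(R, b) = b*(-1/90) + 1 = -b/90 + 1 = 1 - b/90)
38599 - a(-71 - t, -136) = 38599 - (1 - 1/90*(-136)) = 38599 - (1 + 68/45) = 38599 - 1*113/45 = 38599 - 113/45 = 1736842/45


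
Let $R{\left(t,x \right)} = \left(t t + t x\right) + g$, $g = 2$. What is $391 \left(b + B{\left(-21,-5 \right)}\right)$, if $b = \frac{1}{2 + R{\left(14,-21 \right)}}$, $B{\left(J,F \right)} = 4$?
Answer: $\frac{146625}{94} \approx 1559.8$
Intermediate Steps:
$R{\left(t,x \right)} = 2 + t^{2} + t x$ ($R{\left(t,x \right)} = \left(t t + t x\right) + 2 = \left(t^{2} + t x\right) + 2 = 2 + t^{2} + t x$)
$b = - \frac{1}{94}$ ($b = \frac{1}{2 + \left(2 + 14^{2} + 14 \left(-21\right)\right)} = \frac{1}{2 + \left(2 + 196 - 294\right)} = \frac{1}{2 - 96} = \frac{1}{-94} = - \frac{1}{94} \approx -0.010638$)
$391 \left(b + B{\left(-21,-5 \right)}\right) = 391 \left(- \frac{1}{94} + 4\right) = 391 \cdot \frac{375}{94} = \frac{146625}{94}$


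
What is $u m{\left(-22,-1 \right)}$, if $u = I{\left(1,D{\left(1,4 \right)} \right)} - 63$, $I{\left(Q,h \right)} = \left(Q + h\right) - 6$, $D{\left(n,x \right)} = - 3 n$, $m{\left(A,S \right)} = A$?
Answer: $1562$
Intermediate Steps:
$I{\left(Q,h \right)} = -6 + Q + h$
$u = -71$ ($u = \left(-6 + 1 - 3\right) - 63 = -8 - 63 = -71$)
$u m{\left(-22,-1 \right)} = \left(-71\right) \left(-22\right) = 1562$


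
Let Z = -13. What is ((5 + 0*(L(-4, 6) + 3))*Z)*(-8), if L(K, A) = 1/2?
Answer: 520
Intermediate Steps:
L(K, A) = ½
((5 + 0*(L(-4, 6) + 3))*Z)*(-8) = ((5 + 0*(½ + 3))*(-13))*(-8) = ((5 + 0*(7/2))*(-13))*(-8) = ((5 + 0)*(-13))*(-8) = (5*(-13))*(-8) = -65*(-8) = 520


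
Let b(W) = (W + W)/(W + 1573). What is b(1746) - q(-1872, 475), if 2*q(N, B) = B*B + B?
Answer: -375209458/3319 ≈ -1.1305e+5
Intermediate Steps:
b(W) = 2*W/(1573 + W) (b(W) = (2*W)/(1573 + W) = 2*W/(1573 + W))
q(N, B) = B/2 + B**2/2 (q(N, B) = (B*B + B)/2 = (B**2 + B)/2 = (B + B**2)/2 = B/2 + B**2/2)
b(1746) - q(-1872, 475) = 2*1746/(1573 + 1746) - 475*(1 + 475)/2 = 2*1746/3319 - 475*476/2 = 2*1746*(1/3319) - 1*113050 = 3492/3319 - 113050 = -375209458/3319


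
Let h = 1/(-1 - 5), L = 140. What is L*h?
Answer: -70/3 ≈ -23.333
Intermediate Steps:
h = -⅙ (h = 1/(-6) = -⅙ ≈ -0.16667)
L*h = 140*(-⅙) = -70/3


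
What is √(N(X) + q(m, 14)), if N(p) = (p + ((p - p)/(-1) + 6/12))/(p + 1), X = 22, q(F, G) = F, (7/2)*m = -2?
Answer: √42182/322 ≈ 0.63783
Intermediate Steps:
m = -4/7 (m = (2/7)*(-2) = -4/7 ≈ -0.57143)
N(p) = (½ + p)/(1 + p) (N(p) = (p + (0*(-1) + 6*(1/12)))/(1 + p) = (p + (0 + ½))/(1 + p) = (p + ½)/(1 + p) = (½ + p)/(1 + p))
√(N(X) + q(m, 14)) = √((½ + 22)/(1 + 22) - 4/7) = √((45/2)/23 - 4/7) = √((1/23)*(45/2) - 4/7) = √(45/46 - 4/7) = √(131/322) = √42182/322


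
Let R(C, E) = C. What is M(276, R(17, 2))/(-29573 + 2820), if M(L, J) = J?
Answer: -17/26753 ≈ -0.00063544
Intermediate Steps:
M(276, R(17, 2))/(-29573 + 2820) = 17/(-29573 + 2820) = 17/(-26753) = 17*(-1/26753) = -17/26753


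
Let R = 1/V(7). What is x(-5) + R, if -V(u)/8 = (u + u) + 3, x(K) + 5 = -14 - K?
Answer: -1905/136 ≈ -14.007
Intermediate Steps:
x(K) = -19 - K (x(K) = -5 + (-14 - K) = -19 - K)
V(u) = -24 - 16*u (V(u) = -8*((u + u) + 3) = -8*(2*u + 3) = -8*(3 + 2*u) = -24 - 16*u)
R = -1/136 (R = 1/(-24 - 16*7) = 1/(-24 - 112) = 1/(-136) = -1/136 ≈ -0.0073529)
x(-5) + R = (-19 - 1*(-5)) - 1/136 = (-19 + 5) - 1/136 = -14 - 1/136 = -1905/136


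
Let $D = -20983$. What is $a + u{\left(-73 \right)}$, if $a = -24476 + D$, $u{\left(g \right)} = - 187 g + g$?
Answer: $-31881$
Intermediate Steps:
$u{\left(g \right)} = - 186 g$
$a = -45459$ ($a = -24476 - 20983 = -45459$)
$a + u{\left(-73 \right)} = -45459 - -13578 = -45459 + 13578 = -31881$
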